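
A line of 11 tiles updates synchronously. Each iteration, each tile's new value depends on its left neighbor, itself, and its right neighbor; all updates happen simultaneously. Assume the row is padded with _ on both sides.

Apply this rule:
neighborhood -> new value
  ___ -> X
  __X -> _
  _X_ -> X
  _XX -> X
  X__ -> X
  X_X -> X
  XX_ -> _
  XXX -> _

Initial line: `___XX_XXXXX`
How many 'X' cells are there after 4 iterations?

XX_X_XX____
X_XXXX_XXXX
XXX___XX___
X__XX_X_XXX
count of X: 7

7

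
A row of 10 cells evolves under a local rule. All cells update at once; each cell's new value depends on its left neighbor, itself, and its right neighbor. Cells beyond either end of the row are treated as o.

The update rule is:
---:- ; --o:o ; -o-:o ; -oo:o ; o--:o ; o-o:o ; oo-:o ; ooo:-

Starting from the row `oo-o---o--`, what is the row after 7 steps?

step 1: -oooo-oooo
step 2: oo--ooo---
step 3: -oooo-oo-o
step 4: oo--oooooo
step 5: -oooo-----
step 6: oo--oo---o
step 7: -oooooo-oo

-oooooo-oo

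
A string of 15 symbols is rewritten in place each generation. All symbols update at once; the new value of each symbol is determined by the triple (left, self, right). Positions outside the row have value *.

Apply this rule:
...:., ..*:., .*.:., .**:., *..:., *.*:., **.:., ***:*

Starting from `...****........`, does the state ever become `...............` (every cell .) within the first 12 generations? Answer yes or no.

yes

....**.........
...............
all cells are . at generation 2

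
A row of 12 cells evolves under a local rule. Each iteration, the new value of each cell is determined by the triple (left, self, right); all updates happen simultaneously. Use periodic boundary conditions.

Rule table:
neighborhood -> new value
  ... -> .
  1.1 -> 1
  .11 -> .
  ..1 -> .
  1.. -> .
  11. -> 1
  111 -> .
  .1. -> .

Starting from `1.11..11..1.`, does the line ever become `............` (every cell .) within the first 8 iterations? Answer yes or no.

.1.1...1...1
1.1.........
.1..........
............
all cells are . at iteration 4

yes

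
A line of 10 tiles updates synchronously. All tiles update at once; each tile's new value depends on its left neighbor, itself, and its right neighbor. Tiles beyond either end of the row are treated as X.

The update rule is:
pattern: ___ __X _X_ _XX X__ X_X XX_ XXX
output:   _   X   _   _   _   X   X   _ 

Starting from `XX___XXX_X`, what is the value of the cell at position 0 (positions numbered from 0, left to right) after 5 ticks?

_

tick 1: _X__X__XX_
tick 2: X__X__X_XX
tick 3: X_X__X_X__
tick 4: XX__X_X__X
tick 5: _X_X_X__X_
position 0 holds _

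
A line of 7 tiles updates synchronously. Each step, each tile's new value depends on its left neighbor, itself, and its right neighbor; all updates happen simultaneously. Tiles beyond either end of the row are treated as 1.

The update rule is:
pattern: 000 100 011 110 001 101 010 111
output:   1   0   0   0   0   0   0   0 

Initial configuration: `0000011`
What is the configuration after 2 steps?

0000010

step 1: 0111000
step 2: 0000010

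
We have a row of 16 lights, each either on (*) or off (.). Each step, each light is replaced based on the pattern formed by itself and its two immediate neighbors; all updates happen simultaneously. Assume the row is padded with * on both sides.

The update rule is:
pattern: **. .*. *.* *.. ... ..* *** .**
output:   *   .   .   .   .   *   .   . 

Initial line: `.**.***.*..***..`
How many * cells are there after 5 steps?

..*...*...*..*.*
.*...*...*..*...
....*...*..*...*
...*...*..*...*.
..*...*..*...*..
count of *: 4

4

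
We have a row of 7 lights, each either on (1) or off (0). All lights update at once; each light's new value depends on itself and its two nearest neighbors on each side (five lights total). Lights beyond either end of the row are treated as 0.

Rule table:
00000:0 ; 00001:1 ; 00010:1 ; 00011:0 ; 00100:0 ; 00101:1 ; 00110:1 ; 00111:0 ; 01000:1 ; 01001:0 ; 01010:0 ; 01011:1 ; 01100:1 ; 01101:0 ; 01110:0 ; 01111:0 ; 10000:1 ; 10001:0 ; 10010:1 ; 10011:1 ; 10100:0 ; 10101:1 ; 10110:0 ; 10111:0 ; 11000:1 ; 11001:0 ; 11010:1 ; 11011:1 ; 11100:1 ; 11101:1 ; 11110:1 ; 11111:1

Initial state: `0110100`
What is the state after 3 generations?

0101011
1101101
1010010

1010010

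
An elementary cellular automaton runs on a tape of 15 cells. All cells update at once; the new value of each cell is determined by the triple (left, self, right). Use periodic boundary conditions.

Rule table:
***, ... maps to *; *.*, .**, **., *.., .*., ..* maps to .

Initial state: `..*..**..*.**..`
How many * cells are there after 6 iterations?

7

iteration 1: *.............*
iteration 2: ..***********..
iteration 3: *..*********..*
iteration 4: ....*******....
iteration 5: ***..*****..***
iteration 6: **....***....**
count of *: 7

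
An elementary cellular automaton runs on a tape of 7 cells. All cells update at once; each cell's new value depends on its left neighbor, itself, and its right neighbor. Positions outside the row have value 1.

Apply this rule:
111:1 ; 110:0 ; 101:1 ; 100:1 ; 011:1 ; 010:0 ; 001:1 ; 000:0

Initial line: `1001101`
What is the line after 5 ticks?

0111111

0111011
1110111
1101111
1011111
0111111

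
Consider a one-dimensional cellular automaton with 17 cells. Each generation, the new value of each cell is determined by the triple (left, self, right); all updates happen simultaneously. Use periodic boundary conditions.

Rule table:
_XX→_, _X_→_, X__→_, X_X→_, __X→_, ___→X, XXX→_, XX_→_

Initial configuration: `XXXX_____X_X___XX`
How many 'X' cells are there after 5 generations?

_____XXX_____X___
XXXX_____XXX___XX
_____XXX_____X___  (repeats generation 1; period 2)
generation 5: _____XXX_____X___
count of X: 4

4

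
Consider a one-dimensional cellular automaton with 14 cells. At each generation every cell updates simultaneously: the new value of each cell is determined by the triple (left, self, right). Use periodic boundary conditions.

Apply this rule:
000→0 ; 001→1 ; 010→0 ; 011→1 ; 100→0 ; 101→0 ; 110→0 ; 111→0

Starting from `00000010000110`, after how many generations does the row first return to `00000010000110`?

00000100001100
00001000011000
00010000110000
00100001100000
01000011000000
10000110000000
00001100000001
00011000000010
00110000000100
01100000001000
11000000010000
10000000100001
00000001000011
00000010000110

14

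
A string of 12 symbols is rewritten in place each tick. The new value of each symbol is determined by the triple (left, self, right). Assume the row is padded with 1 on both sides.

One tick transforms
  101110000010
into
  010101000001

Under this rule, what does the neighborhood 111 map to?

1

At position 3 the neighborhood is 111; the next row has 1 there.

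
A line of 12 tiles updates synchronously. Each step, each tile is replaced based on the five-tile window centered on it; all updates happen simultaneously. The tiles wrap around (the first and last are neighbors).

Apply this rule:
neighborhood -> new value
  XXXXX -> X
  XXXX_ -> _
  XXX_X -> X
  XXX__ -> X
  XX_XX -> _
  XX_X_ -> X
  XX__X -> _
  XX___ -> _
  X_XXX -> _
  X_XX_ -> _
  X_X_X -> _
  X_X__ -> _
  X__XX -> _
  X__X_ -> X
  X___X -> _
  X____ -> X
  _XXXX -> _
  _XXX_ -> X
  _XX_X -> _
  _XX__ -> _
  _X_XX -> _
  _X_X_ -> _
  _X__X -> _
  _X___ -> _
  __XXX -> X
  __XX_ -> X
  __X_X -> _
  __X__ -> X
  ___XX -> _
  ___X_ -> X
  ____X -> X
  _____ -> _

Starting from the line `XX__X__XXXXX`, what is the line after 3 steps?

_X_XX__X_XXX
X_____X___XX
X_X_XXX___XX

X_X_XXX___XX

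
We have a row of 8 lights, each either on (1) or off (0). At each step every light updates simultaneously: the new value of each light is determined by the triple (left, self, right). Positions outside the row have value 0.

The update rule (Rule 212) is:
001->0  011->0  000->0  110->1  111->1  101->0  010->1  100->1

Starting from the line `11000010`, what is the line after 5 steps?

01100011
00110001
00011001
00001101
00000101

00000101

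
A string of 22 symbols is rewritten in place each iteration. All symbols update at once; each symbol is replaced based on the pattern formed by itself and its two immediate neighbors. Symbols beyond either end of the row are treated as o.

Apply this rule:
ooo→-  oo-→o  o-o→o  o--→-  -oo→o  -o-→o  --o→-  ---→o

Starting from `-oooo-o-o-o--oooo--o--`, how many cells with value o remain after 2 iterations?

6

oo--ooooooo--o--o--o--
-o--o-----o--o--o--o--
count of o: 6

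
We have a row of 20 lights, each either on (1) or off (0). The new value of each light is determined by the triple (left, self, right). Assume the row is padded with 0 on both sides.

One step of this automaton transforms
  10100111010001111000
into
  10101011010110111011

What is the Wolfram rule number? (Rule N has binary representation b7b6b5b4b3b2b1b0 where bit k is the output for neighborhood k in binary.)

position 6: 111 → 1  (bit 7 = 1)
position 7: 110 → 1  (bit 6 = 1)
position 1: 101 → 0  (bit 5 = 0)
position 3: 100 → 0  (bit 4 = 0)
position 5: 011 → 0  (bit 3 = 0)
position 0: 010 → 1  (bit 2 = 1)
position 4: 001 → 1  (bit 1 = 1)
position 11: 000 → 1  (bit 0 = 1)
bits b7..b0 = 11000111 = 199

199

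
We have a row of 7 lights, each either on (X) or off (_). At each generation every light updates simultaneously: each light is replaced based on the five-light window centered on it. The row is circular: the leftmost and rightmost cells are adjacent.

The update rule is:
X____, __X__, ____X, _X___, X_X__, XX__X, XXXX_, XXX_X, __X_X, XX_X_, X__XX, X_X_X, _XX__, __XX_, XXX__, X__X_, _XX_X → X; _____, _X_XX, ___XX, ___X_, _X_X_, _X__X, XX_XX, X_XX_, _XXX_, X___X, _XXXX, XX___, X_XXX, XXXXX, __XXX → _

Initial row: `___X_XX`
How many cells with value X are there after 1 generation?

2

___X__X
count of X: 2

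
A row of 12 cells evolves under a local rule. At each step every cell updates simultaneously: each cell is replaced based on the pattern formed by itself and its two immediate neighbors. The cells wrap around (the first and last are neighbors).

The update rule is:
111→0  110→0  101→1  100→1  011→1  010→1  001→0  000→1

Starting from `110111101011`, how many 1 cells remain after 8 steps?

6

001100011110
101011010001
011110111101
110001100011
001101011010
101011110111
011110001100
010001101011
count of 1: 6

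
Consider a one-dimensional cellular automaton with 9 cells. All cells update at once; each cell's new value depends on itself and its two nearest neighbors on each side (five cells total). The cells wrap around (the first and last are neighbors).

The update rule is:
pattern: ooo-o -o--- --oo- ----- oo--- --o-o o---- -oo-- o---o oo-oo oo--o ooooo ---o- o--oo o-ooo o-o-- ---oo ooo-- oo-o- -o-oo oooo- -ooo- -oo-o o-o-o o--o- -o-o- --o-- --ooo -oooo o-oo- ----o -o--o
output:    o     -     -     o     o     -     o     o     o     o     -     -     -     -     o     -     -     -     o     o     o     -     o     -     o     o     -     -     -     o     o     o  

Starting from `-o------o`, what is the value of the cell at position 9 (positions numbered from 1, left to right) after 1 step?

o--oooo--
position 9 holds -

-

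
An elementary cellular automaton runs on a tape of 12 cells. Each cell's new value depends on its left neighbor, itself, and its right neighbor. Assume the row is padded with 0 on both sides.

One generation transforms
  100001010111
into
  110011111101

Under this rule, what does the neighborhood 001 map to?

At position 4 the neighborhood is 001; the next row has 1 there.

1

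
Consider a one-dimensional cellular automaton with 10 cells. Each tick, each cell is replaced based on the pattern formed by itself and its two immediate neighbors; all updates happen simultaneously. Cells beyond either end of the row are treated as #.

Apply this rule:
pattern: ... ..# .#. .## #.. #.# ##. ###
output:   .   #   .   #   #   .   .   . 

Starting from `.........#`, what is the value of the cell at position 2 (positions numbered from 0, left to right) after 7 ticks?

tick 1: #.......##
tick 2: .#.....##.
tick 3: ..#...##..
tick 4: ##.#.##.##
tick 5: .....#..#.
tick 6: #...#.##..
tick 7: .#.#..#.##
position 2 holds .

.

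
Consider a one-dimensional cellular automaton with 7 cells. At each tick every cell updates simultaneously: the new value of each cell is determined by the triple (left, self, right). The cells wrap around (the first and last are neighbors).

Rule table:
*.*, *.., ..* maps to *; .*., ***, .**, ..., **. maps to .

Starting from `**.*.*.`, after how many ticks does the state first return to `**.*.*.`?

2

..*.*.*
**.*.*.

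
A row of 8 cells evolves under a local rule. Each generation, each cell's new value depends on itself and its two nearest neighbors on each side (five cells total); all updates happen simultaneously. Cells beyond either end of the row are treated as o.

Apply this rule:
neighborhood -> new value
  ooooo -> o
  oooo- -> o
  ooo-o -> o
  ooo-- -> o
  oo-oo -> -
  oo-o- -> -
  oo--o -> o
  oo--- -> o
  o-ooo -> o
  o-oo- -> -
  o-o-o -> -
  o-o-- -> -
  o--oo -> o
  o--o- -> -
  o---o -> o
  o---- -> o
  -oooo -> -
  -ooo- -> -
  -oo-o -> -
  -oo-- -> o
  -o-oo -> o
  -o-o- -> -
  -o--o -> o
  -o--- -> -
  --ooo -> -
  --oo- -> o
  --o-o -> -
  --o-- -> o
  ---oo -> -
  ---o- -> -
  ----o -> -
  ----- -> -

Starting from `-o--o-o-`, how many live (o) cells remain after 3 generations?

generation 1: --o----o
generation 2: o-o-o---
generation 3: o-----o-
count of o: 2

2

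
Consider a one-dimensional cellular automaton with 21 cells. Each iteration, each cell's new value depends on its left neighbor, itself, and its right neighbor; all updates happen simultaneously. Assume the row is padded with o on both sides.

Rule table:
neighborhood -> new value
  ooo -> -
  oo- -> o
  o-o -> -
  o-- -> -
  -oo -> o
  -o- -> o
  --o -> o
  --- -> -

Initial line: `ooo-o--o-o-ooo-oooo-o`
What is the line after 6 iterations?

--o-o-oo-o-o-o-o--o-o
-oo-o-oo-o-o-o-o-oo-o
-oo-o-oo-o-o-o-o-oo-o  (fixed point — unchanged through iteration 6)

-oo-o-oo-o-o-o-o-oo-o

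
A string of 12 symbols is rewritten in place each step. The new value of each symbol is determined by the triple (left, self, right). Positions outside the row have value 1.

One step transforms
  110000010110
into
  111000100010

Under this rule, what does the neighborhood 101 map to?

At position 8 the neighborhood is 101; the next row has 0 there.

0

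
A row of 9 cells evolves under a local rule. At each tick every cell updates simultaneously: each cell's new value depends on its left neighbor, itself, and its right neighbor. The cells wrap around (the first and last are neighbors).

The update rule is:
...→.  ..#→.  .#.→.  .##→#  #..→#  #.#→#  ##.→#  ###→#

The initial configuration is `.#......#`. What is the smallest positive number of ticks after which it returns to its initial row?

#.#......
.#.#.....
..#.#....
...#.#...
....#.#..
.....#.#.
......#.#
#......#.
.#......#

9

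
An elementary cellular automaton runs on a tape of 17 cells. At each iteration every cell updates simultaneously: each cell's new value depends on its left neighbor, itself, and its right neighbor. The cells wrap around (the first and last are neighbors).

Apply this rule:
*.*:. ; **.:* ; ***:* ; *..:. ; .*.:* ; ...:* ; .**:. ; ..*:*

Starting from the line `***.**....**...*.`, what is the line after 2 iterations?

*.*.**..**.*..**.

.**..*.***.*.***.
*.*.**..**.*..**.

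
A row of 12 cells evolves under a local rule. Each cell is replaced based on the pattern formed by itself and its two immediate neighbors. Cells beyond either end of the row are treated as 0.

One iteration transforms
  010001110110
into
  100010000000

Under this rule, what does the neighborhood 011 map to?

0

At position 5 the neighborhood is 011; the next row has 0 there.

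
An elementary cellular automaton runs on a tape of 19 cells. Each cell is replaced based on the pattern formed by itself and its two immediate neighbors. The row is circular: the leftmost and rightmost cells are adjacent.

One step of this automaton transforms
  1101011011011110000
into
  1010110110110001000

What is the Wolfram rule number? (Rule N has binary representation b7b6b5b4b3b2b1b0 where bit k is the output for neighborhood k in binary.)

56

position 12: 111 → 0  (bit 7 = 0)
position 1: 110 → 0  (bit 6 = 0)
position 2: 101 → 1  (bit 5 = 1)
position 15: 100 → 1  (bit 4 = 1)
position 0: 011 → 1  (bit 3 = 1)
position 3: 010 → 0  (bit 2 = 0)
position 18: 001 → 0  (bit 1 = 0)
position 16: 000 → 0  (bit 0 = 0)
bits b7..b0 = 00111000 = 56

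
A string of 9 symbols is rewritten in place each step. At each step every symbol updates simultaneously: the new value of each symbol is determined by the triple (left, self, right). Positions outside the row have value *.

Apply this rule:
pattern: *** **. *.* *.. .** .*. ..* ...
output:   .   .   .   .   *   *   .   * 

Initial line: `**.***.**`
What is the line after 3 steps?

.*.*.*.*.

step 1: ...*...*.
step 2: .*.*.*.*.
step 3: .*.*.*.*.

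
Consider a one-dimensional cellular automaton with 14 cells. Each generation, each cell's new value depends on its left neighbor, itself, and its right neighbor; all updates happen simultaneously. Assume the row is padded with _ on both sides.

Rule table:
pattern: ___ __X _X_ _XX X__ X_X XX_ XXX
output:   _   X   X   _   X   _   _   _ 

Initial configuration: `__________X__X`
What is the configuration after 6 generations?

_________XXXXX
________X_____
_______XXX____
______X___X___
_____XXX_XXX__
____X_______X_

____X_______X_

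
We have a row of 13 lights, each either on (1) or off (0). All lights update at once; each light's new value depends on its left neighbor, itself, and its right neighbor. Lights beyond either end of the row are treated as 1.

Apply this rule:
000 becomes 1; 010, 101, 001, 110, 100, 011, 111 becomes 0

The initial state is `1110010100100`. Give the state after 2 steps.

0111111111110

0000000000000
0111111111110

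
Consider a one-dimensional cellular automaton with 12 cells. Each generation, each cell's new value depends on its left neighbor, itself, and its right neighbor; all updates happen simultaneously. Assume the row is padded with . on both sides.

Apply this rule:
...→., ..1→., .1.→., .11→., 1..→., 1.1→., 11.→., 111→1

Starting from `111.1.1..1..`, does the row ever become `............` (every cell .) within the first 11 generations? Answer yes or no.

yes

generation 1: .1..........
generation 2: ............
all cells are . at generation 2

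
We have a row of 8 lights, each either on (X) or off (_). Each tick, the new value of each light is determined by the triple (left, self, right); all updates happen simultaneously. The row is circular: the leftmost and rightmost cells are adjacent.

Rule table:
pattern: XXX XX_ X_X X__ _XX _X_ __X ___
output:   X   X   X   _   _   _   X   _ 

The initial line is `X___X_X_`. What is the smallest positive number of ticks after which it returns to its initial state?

8

___X_X_X
__X_X_X_
_X_X_X__
X_X_X___
_X_X___X
X_X___X_
_X___X_X
X___X_X_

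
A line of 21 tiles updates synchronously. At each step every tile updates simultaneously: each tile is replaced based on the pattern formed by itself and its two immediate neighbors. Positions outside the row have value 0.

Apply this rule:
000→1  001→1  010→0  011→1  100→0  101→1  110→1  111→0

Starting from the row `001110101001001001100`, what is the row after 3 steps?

011000101001001111110

step 1: 111011010010010011101
step 2: 101111100100100110110
step 3: 011000101001001111110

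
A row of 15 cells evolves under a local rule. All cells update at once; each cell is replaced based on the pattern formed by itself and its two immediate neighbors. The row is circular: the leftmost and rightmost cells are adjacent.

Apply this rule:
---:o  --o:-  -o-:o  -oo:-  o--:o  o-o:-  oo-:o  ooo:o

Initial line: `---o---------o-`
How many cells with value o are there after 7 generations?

11

oo-ooooooooo-oo
oo--oooooooo--o
ooo--oooooooo--
-ooo--oooooooo-
--ooo--oooooooo
o--ooo--ooooooo
oo--ooo--oooooo
count of o: 11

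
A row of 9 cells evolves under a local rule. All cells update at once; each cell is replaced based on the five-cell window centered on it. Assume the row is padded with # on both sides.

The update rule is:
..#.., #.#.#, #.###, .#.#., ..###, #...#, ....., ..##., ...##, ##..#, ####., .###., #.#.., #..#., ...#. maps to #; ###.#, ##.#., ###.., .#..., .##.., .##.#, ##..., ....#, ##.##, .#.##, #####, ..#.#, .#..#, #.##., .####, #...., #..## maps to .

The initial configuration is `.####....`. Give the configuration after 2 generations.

.###...##

.#.#....#
.###...##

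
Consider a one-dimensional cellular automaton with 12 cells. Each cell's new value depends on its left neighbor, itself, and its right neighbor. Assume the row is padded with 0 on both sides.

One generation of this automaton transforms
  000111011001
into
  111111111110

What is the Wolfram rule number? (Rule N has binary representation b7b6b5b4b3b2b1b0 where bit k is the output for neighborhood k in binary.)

position 4: 111 → 1  (bit 7 = 1)
position 5: 110 → 1  (bit 6 = 1)
position 6: 101 → 1  (bit 5 = 1)
position 9: 100 → 1  (bit 4 = 1)
position 3: 011 → 1  (bit 3 = 1)
position 11: 010 → 0  (bit 2 = 0)
position 2: 001 → 1  (bit 1 = 1)
position 0: 000 → 1  (bit 0 = 1)
bits b7..b0 = 11111011 = 251

251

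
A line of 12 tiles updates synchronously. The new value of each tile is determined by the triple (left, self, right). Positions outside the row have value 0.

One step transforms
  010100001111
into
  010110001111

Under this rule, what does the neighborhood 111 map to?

At position 9 the neighborhood is 111; the next row has 1 there.

1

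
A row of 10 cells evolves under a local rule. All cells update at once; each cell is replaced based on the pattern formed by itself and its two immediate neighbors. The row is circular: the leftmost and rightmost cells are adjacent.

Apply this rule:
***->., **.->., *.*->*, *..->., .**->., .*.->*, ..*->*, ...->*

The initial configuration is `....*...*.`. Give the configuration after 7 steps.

**.*****.*

step 1: *****.***.
step 2: .....*...*
step 3: .*****.***
step 4: *.....*...
step 5: *.*****.**
step 6: .*.....*..
step 7: **.*****.*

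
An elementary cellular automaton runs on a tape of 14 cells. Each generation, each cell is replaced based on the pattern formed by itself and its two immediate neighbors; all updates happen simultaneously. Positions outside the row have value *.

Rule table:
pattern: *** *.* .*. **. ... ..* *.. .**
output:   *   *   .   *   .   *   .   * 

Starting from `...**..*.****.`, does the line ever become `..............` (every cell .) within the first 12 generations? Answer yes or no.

..***.*.******
.*****.*******
**************
**************  (fixed point — unchanged through generation 12)
generation 12 is **************, still not uniform .

no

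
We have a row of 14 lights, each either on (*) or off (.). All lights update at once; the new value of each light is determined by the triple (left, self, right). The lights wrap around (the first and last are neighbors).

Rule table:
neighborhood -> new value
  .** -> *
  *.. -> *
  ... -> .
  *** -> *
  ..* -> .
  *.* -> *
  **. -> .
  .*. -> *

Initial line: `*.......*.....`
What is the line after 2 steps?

**......**....
*.*.....*.*...

*.*.....*.*...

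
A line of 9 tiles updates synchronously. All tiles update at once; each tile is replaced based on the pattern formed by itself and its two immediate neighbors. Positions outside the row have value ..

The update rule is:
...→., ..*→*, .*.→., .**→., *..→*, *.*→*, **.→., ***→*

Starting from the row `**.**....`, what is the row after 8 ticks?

..*..*...
.*.**.*..
*.*..*.*.
.*.**.*.*
*.*..*.*.  (repeats tick 3; period 2)
tick 8: .*.**.*.*

.*.**.*.*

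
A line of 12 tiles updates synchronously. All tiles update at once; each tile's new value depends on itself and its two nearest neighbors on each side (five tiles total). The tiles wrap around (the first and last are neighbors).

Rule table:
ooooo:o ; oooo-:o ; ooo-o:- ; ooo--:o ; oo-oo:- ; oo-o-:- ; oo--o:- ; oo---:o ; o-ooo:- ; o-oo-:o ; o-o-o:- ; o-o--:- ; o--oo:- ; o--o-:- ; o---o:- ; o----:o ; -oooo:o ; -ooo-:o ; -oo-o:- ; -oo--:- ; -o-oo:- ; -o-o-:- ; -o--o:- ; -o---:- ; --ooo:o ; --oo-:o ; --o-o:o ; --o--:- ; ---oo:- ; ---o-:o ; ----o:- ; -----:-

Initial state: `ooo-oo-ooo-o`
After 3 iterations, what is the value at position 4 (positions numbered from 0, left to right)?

-

oo--o---o---
o------o----
--o---o--o-o
position 4 holds -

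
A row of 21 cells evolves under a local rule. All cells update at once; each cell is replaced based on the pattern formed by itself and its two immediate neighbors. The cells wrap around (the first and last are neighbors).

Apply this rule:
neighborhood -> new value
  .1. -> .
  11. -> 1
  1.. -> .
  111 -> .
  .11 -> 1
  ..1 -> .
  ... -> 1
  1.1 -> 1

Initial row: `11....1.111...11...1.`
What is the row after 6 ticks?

1111..11..11..1..1..1

11.11..11.1.1.11.1..1
.1111..111.1.1111...1
11..1..1.11.11..1.1..
11......111111...1...
11.1111.1....1.1...1.
1111..11..11..1..1..1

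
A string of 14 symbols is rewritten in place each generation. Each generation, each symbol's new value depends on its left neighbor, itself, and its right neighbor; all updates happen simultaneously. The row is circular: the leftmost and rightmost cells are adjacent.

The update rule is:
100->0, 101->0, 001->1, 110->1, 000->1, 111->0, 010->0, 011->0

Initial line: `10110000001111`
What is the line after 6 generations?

00101001011100

10010111110000
00100000010111
01001111100001
00010000101110
11100111000010
00101001011100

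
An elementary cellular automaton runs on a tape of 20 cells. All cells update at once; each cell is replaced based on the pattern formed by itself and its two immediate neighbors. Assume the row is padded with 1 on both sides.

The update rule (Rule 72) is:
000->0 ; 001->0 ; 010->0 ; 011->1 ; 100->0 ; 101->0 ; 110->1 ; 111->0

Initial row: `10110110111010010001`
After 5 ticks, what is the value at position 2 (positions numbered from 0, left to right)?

10110110101000000001
10110110000000000001
10110110000000000001  (fixed point — unchanged through tick 5)
position 2 holds 1

1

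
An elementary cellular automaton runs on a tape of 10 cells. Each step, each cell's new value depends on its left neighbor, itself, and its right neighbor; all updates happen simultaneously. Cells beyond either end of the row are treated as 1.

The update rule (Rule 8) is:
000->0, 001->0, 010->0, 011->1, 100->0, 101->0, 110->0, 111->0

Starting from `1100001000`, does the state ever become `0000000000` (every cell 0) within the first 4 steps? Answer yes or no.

step 1: 0000000000
all cells are 0 at step 1

yes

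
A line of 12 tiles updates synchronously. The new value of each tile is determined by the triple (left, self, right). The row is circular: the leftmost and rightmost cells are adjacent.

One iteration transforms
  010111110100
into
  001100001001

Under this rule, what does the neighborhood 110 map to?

At position 7 the neighborhood is 110; the next row has 0 there.

0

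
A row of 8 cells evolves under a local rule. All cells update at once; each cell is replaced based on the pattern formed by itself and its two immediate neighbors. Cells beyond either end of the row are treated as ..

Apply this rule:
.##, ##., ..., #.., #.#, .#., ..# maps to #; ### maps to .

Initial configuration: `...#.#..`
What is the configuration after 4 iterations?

########
#......#
########  (repeats iteration 1; period 2)
iteration 4: #......#

#......#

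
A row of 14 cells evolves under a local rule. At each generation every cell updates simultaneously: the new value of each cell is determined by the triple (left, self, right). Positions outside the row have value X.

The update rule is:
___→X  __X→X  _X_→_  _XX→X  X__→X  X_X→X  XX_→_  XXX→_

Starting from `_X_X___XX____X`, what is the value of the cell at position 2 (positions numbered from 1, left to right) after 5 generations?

generation 1: X_X_XXXX_XXXXX
generation 2: _X_XX___XX____
generation 3: X_XX_XXXX_XXXX
generation 4: _XX_XX___XX___
generation 5: XX_XX_XXXX_XXX
position 2 holds X

X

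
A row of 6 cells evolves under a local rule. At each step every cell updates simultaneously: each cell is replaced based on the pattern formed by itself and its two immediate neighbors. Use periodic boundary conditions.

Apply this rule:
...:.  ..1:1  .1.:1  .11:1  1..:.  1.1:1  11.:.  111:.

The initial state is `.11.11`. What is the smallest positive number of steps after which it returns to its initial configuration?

11.11.
1.11.1
.11.11

3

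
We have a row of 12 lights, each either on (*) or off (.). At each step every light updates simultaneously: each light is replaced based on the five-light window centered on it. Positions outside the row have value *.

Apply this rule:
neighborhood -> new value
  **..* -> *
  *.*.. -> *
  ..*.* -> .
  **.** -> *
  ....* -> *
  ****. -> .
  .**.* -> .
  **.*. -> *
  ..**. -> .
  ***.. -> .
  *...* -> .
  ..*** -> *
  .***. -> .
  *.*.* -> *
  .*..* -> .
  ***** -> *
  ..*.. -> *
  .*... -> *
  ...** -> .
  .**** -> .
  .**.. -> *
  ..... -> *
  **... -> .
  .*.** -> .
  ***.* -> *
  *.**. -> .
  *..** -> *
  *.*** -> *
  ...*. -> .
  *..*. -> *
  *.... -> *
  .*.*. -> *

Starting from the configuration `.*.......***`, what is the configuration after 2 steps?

******.***.*

step 1: ********.*.*
step 2: ******.***.*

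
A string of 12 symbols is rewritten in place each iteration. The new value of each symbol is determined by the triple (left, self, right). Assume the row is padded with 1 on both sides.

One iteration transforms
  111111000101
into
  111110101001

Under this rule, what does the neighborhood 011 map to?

At position 11 the neighborhood is 011; the next row has 1 there.

1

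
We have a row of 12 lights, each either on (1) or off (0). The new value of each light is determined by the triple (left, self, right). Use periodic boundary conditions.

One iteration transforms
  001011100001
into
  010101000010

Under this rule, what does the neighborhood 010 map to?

0

At position 2 the neighborhood is 010; the next row has 0 there.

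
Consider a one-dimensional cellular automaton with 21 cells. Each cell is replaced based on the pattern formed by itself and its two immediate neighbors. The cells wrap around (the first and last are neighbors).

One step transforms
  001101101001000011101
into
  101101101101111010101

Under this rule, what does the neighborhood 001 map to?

At position 1 the neighborhood is 001; the next row has 0 there.

0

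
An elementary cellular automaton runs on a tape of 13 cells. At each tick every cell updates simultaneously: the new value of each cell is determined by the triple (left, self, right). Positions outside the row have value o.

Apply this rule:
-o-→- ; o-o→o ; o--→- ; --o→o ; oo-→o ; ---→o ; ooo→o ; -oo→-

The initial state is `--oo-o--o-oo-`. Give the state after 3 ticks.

-o-oo--o-o-oo
o-o-o-o-o-o-o
oo-o-o-o-o-o-

oo-o-o-o-o-o-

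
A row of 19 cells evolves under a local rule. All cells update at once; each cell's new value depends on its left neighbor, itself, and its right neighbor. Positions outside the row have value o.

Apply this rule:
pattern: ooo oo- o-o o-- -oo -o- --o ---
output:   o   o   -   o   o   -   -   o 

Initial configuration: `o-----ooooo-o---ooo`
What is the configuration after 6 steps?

ooooo-oooooo-oo-ooo

ooooo-ooooo--oo-ooo
ooooo-oooooo-oo-ooo
ooooo-oooooo-oo-ooo  (fixed point — unchanged through step 6)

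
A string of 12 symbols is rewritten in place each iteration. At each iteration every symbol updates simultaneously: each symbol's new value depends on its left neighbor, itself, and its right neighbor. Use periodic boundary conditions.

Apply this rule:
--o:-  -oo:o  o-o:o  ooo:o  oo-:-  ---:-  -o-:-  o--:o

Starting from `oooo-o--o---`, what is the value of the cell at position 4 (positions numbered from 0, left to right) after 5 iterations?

ooo-o-o--o--
oo-o-o-o--o-
o-o-o-o-o--o
-o-o-o-o-o-o
o-o-o-o-o-o-
position 4 holds o

o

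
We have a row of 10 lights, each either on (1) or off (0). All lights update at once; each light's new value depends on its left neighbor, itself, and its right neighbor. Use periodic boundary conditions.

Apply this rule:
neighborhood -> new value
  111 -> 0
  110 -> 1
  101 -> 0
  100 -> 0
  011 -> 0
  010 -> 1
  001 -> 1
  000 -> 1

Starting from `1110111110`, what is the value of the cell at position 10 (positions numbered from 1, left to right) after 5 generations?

0010000010
1110111110  (repeats generation 0; period 2)
generation 5: 0010000010
position 10 holds 0

0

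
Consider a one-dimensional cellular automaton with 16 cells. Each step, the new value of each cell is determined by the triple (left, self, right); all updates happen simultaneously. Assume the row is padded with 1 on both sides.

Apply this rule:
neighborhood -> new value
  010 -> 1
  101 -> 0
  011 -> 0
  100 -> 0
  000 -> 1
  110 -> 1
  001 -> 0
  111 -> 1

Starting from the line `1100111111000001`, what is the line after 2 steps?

1101001111001100

step 1: 1100011111011100
step 2: 1101001111001100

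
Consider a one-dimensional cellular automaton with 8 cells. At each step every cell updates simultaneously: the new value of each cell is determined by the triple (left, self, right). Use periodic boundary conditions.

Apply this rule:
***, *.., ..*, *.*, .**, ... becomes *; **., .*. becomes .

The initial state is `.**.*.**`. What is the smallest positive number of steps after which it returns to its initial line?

**.*.**.
*.*.**.*
.*.**.**
*.**.**.
.**.**.*
**.**.*.
*.**.*.*
.**.*.**

8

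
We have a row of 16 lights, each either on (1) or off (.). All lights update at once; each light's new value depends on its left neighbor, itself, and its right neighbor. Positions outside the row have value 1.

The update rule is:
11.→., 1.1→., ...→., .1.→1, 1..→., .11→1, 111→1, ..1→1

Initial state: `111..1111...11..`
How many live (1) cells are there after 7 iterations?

10

11..1111...11..1
1..1111...11..11
..1111...11..111
.1111...11..1111
.111...11..11111
.11...11..111111
.1...11..1111111
count of 1: 10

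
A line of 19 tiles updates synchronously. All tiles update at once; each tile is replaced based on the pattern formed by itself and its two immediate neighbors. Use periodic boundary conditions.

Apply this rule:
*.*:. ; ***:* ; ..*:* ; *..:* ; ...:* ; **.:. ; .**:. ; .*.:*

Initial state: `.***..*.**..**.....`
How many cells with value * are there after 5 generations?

*.*.***...**..*****
..*..*.***..**.****
******..*.**....**.
.****.***...****...
*.**...*.***.**.***
count of *: 12

12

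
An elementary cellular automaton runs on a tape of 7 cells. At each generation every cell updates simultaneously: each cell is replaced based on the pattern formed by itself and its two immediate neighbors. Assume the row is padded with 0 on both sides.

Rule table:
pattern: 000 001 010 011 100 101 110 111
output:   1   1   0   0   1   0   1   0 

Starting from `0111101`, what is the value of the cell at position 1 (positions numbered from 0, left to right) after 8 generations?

0

1000100
0111011
1001001
0110110
1010011
0001101
1110100
0010011
position 1 holds 0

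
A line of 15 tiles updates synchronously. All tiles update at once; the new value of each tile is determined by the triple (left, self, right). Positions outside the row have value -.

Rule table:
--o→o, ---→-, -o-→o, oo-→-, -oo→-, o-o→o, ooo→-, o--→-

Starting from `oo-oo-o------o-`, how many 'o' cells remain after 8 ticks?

tick 1: --o--oo-----oo-
tick 2: -oo-o------o---
tick 3: o--oo-----oo---
tick 4: o-o------o-----
tick 5: ooo-----oo-----
tick 6: -------o-------
tick 7: ------oo-------
tick 8: -----o---------
count of o: 1

1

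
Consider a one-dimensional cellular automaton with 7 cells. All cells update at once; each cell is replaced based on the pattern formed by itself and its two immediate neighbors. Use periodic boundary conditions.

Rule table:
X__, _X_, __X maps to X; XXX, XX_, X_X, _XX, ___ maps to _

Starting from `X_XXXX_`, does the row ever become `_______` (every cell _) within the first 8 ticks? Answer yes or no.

tick 1: X______
tick 2: XX____X
tick 3: __X__X_
tick 4: _XXXXXX
tick 5: _______
all cells are _ at tick 5

yes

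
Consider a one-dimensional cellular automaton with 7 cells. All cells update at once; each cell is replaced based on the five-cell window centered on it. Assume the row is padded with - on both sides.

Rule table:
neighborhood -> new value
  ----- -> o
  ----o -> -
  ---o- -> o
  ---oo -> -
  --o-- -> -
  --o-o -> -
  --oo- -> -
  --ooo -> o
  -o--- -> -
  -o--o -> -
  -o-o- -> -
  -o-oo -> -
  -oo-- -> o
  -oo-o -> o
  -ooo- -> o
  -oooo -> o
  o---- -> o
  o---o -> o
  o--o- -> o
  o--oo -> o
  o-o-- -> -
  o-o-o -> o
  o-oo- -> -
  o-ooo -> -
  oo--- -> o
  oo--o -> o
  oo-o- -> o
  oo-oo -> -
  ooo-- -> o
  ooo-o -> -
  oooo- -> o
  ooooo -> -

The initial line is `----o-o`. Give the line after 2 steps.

-oo--oo

oo-o---
-oo--oo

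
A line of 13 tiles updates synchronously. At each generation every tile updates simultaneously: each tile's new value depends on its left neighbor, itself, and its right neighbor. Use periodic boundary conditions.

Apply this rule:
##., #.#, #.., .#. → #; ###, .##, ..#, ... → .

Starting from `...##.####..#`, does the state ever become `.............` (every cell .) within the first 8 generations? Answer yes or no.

no

generation 1: #...##...##.#
generation 2: ##...##...##.
generation 3: .##...##...##
generation 4: #.##...##...#
generation 5: ##.##...##...
generation 6: .##.##...##..
generation 7: ..##.##...##.
generation 8: ...##.##...##
generation 8 is ...##.##...##, still not uniform .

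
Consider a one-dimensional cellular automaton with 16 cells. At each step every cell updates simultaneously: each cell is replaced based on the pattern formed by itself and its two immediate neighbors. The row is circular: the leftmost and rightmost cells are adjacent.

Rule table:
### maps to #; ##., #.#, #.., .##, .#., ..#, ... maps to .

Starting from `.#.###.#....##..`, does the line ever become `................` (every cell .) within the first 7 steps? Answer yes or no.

step 1: ....#...........
step 2: ................
all cells are . at step 2

yes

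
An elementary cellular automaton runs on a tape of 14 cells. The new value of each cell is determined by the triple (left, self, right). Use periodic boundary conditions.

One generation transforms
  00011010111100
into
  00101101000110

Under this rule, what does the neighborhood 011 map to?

0

At position 3 the neighborhood is 011; the next row has 0 there.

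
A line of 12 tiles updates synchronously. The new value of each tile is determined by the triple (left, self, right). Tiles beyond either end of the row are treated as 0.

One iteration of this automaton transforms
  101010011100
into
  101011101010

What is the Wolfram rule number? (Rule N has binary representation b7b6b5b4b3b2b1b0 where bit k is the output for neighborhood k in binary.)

position 8: 111 → 1  (bit 7 = 1)
position 9: 110 → 0  (bit 6 = 0)
position 1: 101 → 0  (bit 5 = 0)
position 5: 100 → 1  (bit 4 = 1)
position 7: 011 → 0  (bit 3 = 0)
position 0: 010 → 1  (bit 2 = 1)
position 6: 001 → 1  (bit 1 = 1)
position 11: 000 → 0  (bit 0 = 0)
bits b7..b0 = 10010110 = 150

150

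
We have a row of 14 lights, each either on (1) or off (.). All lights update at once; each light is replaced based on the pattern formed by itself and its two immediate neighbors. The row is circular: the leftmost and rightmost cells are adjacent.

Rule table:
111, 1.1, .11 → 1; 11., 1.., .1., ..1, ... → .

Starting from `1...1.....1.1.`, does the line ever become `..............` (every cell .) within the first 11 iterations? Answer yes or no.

yes

iteration 1: ...........1.1
iteration 2: ............1.
iteration 3: ..............
all cells are . at iteration 3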